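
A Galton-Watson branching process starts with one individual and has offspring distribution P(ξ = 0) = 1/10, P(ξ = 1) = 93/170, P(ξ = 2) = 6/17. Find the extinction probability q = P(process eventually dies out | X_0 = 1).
q = 17/60

The pgf is f(s) = 1/10 + 93/170·s + 6/17·s². The extinction probability q is the smallest fixed point of f in [0, 1]. Setting s = f(s):
  6/17·s² + (93/170 − 1)·s + 1/10 = 0
  6/17·s² − (1/10 + 6/17)·s + 1/10 = 0
which factors as (s − 1)·(6/17·s − 1/10) = 0, giving roots s = 1 and s = (1/10)/(6/17) = 17/60.
Mean offspring μ = 93/170 + 2·6/17 = 213/170 > 1 (supercritical), so q < 1. The extinction probability is the smaller root: q = (1/10)/(6/17) = 17/60.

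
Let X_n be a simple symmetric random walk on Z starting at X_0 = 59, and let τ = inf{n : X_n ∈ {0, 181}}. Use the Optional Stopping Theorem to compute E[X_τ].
E[X_τ] = 59

X_n is a martingale and τ is a bounded-mean stopping time (indeed τ is finite a.s. with bounded expectation since the walk is in a bounded region). By the OST, E[X_τ] = E[X_0] = 59. Equivalently: E[X_τ] = 181 · P(hit 181 first) + 0 · P(hit 0 first) = 181 · (59/181) = 59.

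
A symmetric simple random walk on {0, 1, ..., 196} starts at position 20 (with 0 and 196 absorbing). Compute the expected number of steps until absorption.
E[τ | X_0 = 20] = 3520

Let v_k = E[τ | X_0 = k]. Boundary: v_0 = v_196 = 0. Recurrence: v_k = 1 + (v_{k-1} + v_{k+1})/2 for 1 ≤ k ≤ 195. The particular solution to v_k − (v_{k-1} + v_{k+1})/2 = 1 is v_k = −k^2. Adding homogeneous solution A + B k and matching boundaries gives v_k = k (196 − k). Substituting k = 20: v_20 = 20 · 176 = 3520.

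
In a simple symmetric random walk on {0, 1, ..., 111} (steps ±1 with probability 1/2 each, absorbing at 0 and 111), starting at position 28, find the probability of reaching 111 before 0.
P(hit 111 before 0) = 28/111

Let u_k = P(hit 111 before 0 | start at k). Then u_0 = 0, u_111 = 1, and u_k = u_{k-1}/2 + u_{k+1}/2 for 1 ≤ k ≤ 110. This harmonic recurrence is solved by u_k = k/111, giving u_28 = 28/111.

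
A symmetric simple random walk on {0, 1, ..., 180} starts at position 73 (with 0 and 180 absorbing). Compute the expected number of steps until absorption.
E[τ | X_0 = 73] = 7811

Let v_k = E[τ | X_0 = k]. Boundary: v_0 = v_180 = 0. Recurrence: v_k = 1 + (v_{k-1} + v_{k+1})/2 for 1 ≤ k ≤ 179. The particular solution to v_k − (v_{k-1} + v_{k+1})/2 = 1 is v_k = −k^2. Adding homogeneous solution A + B k and matching boundaries gives v_k = k (180 − k). Substituting k = 73: v_73 = 73 · 107 = 7811.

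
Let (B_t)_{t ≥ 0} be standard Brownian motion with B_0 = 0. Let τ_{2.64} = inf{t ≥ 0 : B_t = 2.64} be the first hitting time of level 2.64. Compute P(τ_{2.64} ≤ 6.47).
P(τ_{2.64} ≤ 6.47) = 2(1 − Φ(2.64/√6.47)) = 2(1 − Φ(1.0379)) ≈ 0.2993

By the reflection principle for standard BM, P(τ_b ≤ t) = 2 · P(B_t ≥ b). Since B_t ~ N(0, t), P(B_t ≥ 2.64) = 1 − Φ(2.64/√t) = 1 − Φ(2.64/√6.47) = 1 − Φ(1.0379) ≈ 0.14966. Doubling: P(τ_{2.64} ≤ 6.47) ≈ 2 · 0.14966 = 0.29932 ≈ 0.2993.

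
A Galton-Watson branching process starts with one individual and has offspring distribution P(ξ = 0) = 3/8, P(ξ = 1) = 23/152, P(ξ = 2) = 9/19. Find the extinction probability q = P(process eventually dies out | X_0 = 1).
q = 19/24

The pgf is f(s) = 3/8 + 23/152·s + 9/19·s². The extinction probability q is the smallest fixed point of f in [0, 1]. Setting s = f(s):
  9/19·s² + (23/152 − 1)·s + 3/8 = 0
  9/19·s² − (3/8 + 9/19)·s + 3/8 = 0
which factors as (s − 1)·(9/19·s − 3/8) = 0, giving roots s = 1 and s = (3/8)/(9/19) = 19/24.
Mean offspring μ = 23/152 + 2·9/19 = 167/152 > 1 (supercritical), so q < 1. The extinction probability is the smaller root: q = (3/8)/(9/19) = 19/24.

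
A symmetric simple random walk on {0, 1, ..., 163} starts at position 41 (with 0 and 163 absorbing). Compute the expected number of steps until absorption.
E[τ | X_0 = 41] = 5002

Let v_k = E[τ | X_0 = k]. Boundary: v_0 = v_163 = 0. Recurrence: v_k = 1 + (v_{k-1} + v_{k+1})/2 for 1 ≤ k ≤ 162. The particular solution to v_k − (v_{k-1} + v_{k+1})/2 = 1 is v_k = −k^2. Adding homogeneous solution A + B k and matching boundaries gives v_k = k (163 − k). Substituting k = 41: v_41 = 41 · 122 = 5002.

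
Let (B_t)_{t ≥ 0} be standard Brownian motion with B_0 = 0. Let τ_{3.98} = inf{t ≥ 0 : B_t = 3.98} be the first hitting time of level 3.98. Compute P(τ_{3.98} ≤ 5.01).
P(τ_{3.98} ≤ 5.01) = 2(1 − Φ(3.98/√5.01)) = 2(1 − Φ(1.7781)) ≈ 0.0754

By the reflection principle for standard BM, P(τ_b ≤ t) = 2 · P(B_t ≥ b). Since B_t ~ N(0, t), P(B_t ≥ 3.98) = 1 − Φ(3.98/√t) = 1 − Φ(3.98/√5.01) = 1 − Φ(1.7781) ≈ 0.03769. Doubling: P(τ_{3.98} ≤ 5.01) ≈ 2 · 0.03769 = 0.07538 ≈ 0.0754.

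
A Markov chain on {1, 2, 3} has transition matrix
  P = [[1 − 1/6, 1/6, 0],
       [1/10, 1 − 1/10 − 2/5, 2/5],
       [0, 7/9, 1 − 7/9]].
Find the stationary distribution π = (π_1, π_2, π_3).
π = (21/74, 35/74, 9/37)

This is a birth-death chain on three states, which satisfies detailed balance: π_1 · P_{12} = π_2 · P_{21} and π_2 · P_{23} = π_3 · P_{32}.
From π_1 · 1/6 = π_2 · 1/10: π_2/π_1 = (1/6)/(1/10) = 5/3.
From π_2 · 2/5 = π_3 · 7/9: π_3/π_2 = (2/5)/(7/9) = 18/35.
Take π_1 proportional to 1; then unnormalized π = (1, 5/3, 6/7). Normalize by dividing by the sum 74/21:
  π = (21/74, 35/74, 9/37).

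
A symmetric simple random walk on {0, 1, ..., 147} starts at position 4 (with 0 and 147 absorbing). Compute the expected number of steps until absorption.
E[τ | X_0 = 4] = 572

Let v_k = E[τ | X_0 = k]. Boundary: v_0 = v_147 = 0. Recurrence: v_k = 1 + (v_{k-1} + v_{k+1})/2 for 1 ≤ k ≤ 146. The particular solution to v_k − (v_{k-1} + v_{k+1})/2 = 1 is v_k = −k^2. Adding homogeneous solution A + B k and matching boundaries gives v_k = k (147 − k). Substituting k = 4: v_4 = 4 · 143 = 572.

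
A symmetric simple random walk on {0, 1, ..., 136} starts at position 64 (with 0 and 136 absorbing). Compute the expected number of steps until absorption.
E[τ | X_0 = 64] = 4608

Let v_k = E[τ | X_0 = k]. Boundary: v_0 = v_136 = 0. Recurrence: v_k = 1 + (v_{k-1} + v_{k+1})/2 for 1 ≤ k ≤ 135. The particular solution to v_k − (v_{k-1} + v_{k+1})/2 = 1 is v_k = −k^2. Adding homogeneous solution A + B k and matching boundaries gives v_k = k (136 − k). Substituting k = 64: v_64 = 64 · 72 = 4608.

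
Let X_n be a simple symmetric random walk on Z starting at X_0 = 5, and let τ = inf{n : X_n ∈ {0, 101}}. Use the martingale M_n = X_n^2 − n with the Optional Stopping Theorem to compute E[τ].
E[τ] = 480

M_n = X_n^2 − n is a martingale (since E[X_{n+1}^2 | F_n] = X_n^2 + 1). By OST (τ has finite mean in a bounded region), E[M_τ] = E[M_0] = X_0^2 − 0 = 5^2 = 25. Also E[M_τ] = E[X_τ^2] − E[τ]. The walk exits at 0 or 101, with P(hit 101 first) = 5/101, so E[X_τ^2] = 101^2 · 5/101 + 0 = 505. Thus E[τ] = E[X_τ^2] − E[M_τ] = 505 − 25 = 480 = 5(101 − 5) = 480.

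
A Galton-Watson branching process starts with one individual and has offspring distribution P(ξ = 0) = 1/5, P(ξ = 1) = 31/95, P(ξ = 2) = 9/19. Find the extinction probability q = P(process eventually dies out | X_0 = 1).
q = 19/45

The pgf is f(s) = 1/5 + 31/95·s + 9/19·s². The extinction probability q is the smallest fixed point of f in [0, 1]. Setting s = f(s):
  9/19·s² + (31/95 − 1)·s + 1/5 = 0
  9/19·s² − (1/5 + 9/19)·s + 1/5 = 0
which factors as (s − 1)·(9/19·s − 1/5) = 0, giving roots s = 1 and s = (1/5)/(9/19) = 19/45.
Mean offspring μ = 31/95 + 2·9/19 = 121/95 > 1 (supercritical), so q < 1. The extinction probability is the smaller root: q = (1/5)/(9/19) = 19/45.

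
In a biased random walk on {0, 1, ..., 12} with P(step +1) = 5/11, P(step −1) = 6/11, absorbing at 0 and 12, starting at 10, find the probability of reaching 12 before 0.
P(hit 12 before 0) = (1 − (6/5)^10) / (1 − (6/5)^12) = 115228525/175694701

Let u_k denote P(reach 12 before 0 | start at k). Boundary: u_0 = 0, u_12 = 1. Recurrence: u_k = 5/11·u_{k+1} + 6/11·u_{k-1} for 1 ≤ k ≤ 11. Try u_k = A + B·r^k with r = q/p = (6/11)/(5/11) = 6/5. Substitution satisfies the recurrence; boundary conditions give:
  u_k = (1 − r^k) / (1 − r^N) = (1 − (6/5)^10) / (1 − (6/5)^12) = 115228525/175694701.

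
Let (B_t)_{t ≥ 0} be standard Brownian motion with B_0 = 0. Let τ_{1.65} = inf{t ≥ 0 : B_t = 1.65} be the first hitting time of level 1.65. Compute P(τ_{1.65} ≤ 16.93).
P(τ_{1.65} ≤ 16.93) = 2(1 − Φ(1.65/√16.93)) = 2(1 − Φ(0.4010)) ≈ 0.6884

By the reflection principle for standard BM, P(τ_b ≤ t) = 2 · P(B_t ≥ b). Since B_t ~ N(0, t), P(B_t ≥ 1.65) = 1 − Φ(1.65/√t) = 1 − Φ(1.65/√16.93) = 1 − Φ(0.4010) ≈ 0.34421. Doubling: P(τ_{1.65} ≤ 16.93) ≈ 2 · 0.34421 = 0.68842 ≈ 0.6884.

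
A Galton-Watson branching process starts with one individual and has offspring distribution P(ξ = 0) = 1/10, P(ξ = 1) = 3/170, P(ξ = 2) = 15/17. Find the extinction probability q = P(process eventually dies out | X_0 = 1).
q = 17/150

The pgf is f(s) = 1/10 + 3/170·s + 15/17·s². The extinction probability q is the smallest fixed point of f in [0, 1]. Setting s = f(s):
  15/17·s² + (3/170 − 1)·s + 1/10 = 0
  15/17·s² − (1/10 + 15/17)·s + 1/10 = 0
which factors as (s − 1)·(15/17·s − 1/10) = 0, giving roots s = 1 and s = (1/10)/(15/17) = 17/150.
Mean offspring μ = 3/170 + 2·15/17 = 303/170 > 1 (supercritical), so q < 1. The extinction probability is the smaller root: q = (1/10)/(15/17) = 17/150.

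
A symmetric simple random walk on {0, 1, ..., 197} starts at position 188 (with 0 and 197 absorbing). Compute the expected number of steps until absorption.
E[τ | X_0 = 188] = 1692

Let v_k = E[τ | X_0 = k]. Boundary: v_0 = v_197 = 0. Recurrence: v_k = 1 + (v_{k-1} + v_{k+1})/2 for 1 ≤ k ≤ 196. The particular solution to v_k − (v_{k-1} + v_{k+1})/2 = 1 is v_k = −k^2. Adding homogeneous solution A + B k and matching boundaries gives v_k = k (197 − k). Substituting k = 188: v_188 = 188 · 9 = 1692.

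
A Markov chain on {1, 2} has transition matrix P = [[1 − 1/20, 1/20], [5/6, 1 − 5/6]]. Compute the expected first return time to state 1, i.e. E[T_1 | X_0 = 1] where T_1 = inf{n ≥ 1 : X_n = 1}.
E[T_1 | X_0 = 1] = 1/π_1 = 53/50

For an irreducible recurrent Markov chain with stationary distribution π, E[T_i | X_0 = i] = 1/π_i (Kac's formula). Here π_1 = (5/6)/(1/20 + 5/6) = (5/6)/(53/60) = 50/53, so E[T_1 | X_0 = 1] = 1/π_1 = (1/20 + 5/6)/(5/6) = (53/60)/(5/6) = 53/50.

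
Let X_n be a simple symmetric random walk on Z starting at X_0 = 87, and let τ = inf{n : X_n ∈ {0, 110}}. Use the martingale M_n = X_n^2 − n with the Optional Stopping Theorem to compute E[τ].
E[τ] = 2001

M_n = X_n^2 − n is a martingale (since E[X_{n+1}^2 | F_n] = X_n^2 + 1). By OST (τ has finite mean in a bounded region), E[M_τ] = E[M_0] = X_0^2 − 0 = 87^2 = 7569. Also E[M_τ] = E[X_τ^2] − E[τ]. The walk exits at 0 or 110, with P(hit 110 first) = 87/110, so E[X_τ^2] = 110^2 · 87/110 + 0 = 9570. Thus E[τ] = E[X_τ^2] − E[M_τ] = 9570 − 7569 = 2001 = 87(110 − 87) = 2001.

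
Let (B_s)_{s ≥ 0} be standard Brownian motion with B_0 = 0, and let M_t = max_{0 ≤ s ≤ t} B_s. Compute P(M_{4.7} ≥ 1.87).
P(M_{4.7} ≥ 1.87) = 2·P(B_{4.7} ≥ 1.87) = 2(1 − Φ(1.87/√4.7)) ≈ 0.3884

By the reflection principle for Brownian motion, P(M_t ≥ a) = 2 · P(B_t ≥ a) for a ≥ 0. Since B_t ~ N(0, t), P(B_t ≥ 1.87) = 1 − Φ(1.87/√t) = 1 − Φ(1.87/√4.7) = 1 − Φ(0.8626). So
  P(M_{4.7} ≥ 1.87) = 2(1 − Φ(0.8626)) ≈ 0.3884.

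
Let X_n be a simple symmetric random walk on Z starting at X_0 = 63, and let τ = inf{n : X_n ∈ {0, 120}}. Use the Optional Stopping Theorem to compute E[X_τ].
E[X_τ] = 63

X_n is a martingale and τ is a bounded-mean stopping time (indeed τ is finite a.s. with bounded expectation since the walk is in a bounded region). By the OST, E[X_τ] = E[X_0] = 63. Equivalently: E[X_τ] = 120 · P(hit 120 first) + 0 · P(hit 0 first) = 120 · (63/120) = 63.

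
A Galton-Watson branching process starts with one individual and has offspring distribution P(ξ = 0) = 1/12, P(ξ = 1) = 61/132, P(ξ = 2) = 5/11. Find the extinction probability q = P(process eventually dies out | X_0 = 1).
q = 11/60

The pgf is f(s) = 1/12 + 61/132·s + 5/11·s². The extinction probability q is the smallest fixed point of f in [0, 1]. Setting s = f(s):
  5/11·s² + (61/132 − 1)·s + 1/12 = 0
  5/11·s² − (1/12 + 5/11)·s + 1/12 = 0
which factors as (s − 1)·(5/11·s − 1/12) = 0, giving roots s = 1 and s = (1/12)/(5/11) = 11/60.
Mean offspring μ = 61/132 + 2·5/11 = 181/132 > 1 (supercritical), so q < 1. The extinction probability is the smaller root: q = (1/12)/(5/11) = 11/60.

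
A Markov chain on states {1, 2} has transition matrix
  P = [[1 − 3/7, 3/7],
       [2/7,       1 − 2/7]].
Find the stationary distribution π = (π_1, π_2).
π_1 = 2/5, π_2 = 3/5

Solve πP = π with π_1 + π_2 = 1. From πP = π: π_1 · (1 − 3/7) + π_2 · 2/7 = π_1 ⇒ π_2 · 2/7 = π_1 · 3/7 ⇒ π_2/π_1 = (3/7)/(2/7) = 3/2. Together with π_1 + π_2 = 1:
  π_1 = (2/7)/(3/7 + 2/7) = (2/7)/(5/7) = 2/5,
  π_2 = (3/7)/(3/7 + 2/7) = (3/7)/(5/7) = 3/5.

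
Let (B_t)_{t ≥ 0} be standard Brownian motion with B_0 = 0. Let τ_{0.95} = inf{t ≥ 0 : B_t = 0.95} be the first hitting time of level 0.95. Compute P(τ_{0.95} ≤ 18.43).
P(τ_{0.95} ≤ 18.43) = 2(1 − Φ(0.95/√18.43)) = 2(1 − Φ(0.2213)) ≈ 0.8249

By the reflection principle for standard BM, P(τ_b ≤ t) = 2 · P(B_t ≥ b). Since B_t ~ N(0, t), P(B_t ≥ 0.95) = 1 − Φ(0.95/√t) = 1 − Φ(0.95/√18.43) = 1 − Φ(0.2213) ≈ 0.41243. Doubling: P(τ_{0.95} ≤ 18.43) ≈ 2 · 0.41243 = 0.82486 ≈ 0.8249.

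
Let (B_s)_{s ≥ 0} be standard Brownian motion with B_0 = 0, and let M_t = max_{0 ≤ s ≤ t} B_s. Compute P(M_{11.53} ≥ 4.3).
P(M_{11.53} ≥ 4.3) = 2·P(B_{11.53} ≥ 4.3) = 2(1 − Φ(4.3/√11.53)) ≈ 0.2054

By the reflection principle for Brownian motion, P(M_t ≥ a) = 2 · P(B_t ≥ a) for a ≥ 0. Since B_t ~ N(0, t), P(B_t ≥ 4.3) = 1 − Φ(4.3/√t) = 1 − Φ(4.3/√11.53) = 1 − Φ(1.2664). So
  P(M_{11.53} ≥ 4.3) = 2(1 − Φ(1.2664)) ≈ 0.2054.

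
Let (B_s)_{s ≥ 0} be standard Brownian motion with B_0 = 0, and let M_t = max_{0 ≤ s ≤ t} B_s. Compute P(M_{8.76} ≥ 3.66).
P(M_{8.76} ≥ 3.66) = 2·P(B_{8.76} ≥ 3.66) = 2(1 − Φ(3.66/√8.76)) ≈ 0.2162

By the reflection principle for Brownian motion, P(M_t ≥ a) = 2 · P(B_t ≥ a) for a ≥ 0. Since B_t ~ N(0, t), P(B_t ≥ 3.66) = 1 − Φ(3.66/√t) = 1 − Φ(3.66/√8.76) = 1 − Φ(1.2366). So
  P(M_{8.76} ≥ 3.66) = 2(1 − Φ(1.2366)) ≈ 0.2162.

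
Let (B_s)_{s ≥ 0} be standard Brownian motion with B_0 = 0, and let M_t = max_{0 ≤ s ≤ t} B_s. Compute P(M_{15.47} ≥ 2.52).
P(M_{15.47} ≥ 2.52) = 2·P(B_{15.47} ≥ 2.52) = 2(1 − Φ(2.52/√15.47)) ≈ 0.5217

By the reflection principle for Brownian motion, P(M_t ≥ a) = 2 · P(B_t ≥ a) for a ≥ 0. Since B_t ~ N(0, t), P(B_t ≥ 2.52) = 1 − Φ(2.52/√t) = 1 − Φ(2.52/√15.47) = 1 − Φ(0.6407). So
  P(M_{15.47} ≥ 2.52) = 2(1 − Φ(0.6407)) ≈ 0.5217.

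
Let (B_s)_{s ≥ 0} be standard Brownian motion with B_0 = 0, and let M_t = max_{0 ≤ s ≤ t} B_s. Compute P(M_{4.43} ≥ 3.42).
P(M_{4.43} ≥ 3.42) = 2·P(B_{4.43} ≥ 3.42) = 2(1 − Φ(3.42/√4.43)) ≈ 0.1042

By the reflection principle for Brownian motion, P(M_t ≥ a) = 2 · P(B_t ≥ a) for a ≥ 0. Since B_t ~ N(0, t), P(B_t ≥ 3.42) = 1 − Φ(3.42/√t) = 1 − Φ(3.42/√4.43) = 1 − Φ(1.6249). So
  P(M_{4.43} ≥ 3.42) = 2(1 − Φ(1.6249)) ≈ 0.1042.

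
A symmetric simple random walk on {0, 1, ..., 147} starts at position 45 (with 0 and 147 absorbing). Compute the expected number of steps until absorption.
E[τ | X_0 = 45] = 4590

Let v_k = E[τ | X_0 = k]. Boundary: v_0 = v_147 = 0. Recurrence: v_k = 1 + (v_{k-1} + v_{k+1})/2 for 1 ≤ k ≤ 146. The particular solution to v_k − (v_{k-1} + v_{k+1})/2 = 1 is v_k = −k^2. Adding homogeneous solution A + B k and matching boundaries gives v_k = k (147 − k). Substituting k = 45: v_45 = 45 · 102 = 4590.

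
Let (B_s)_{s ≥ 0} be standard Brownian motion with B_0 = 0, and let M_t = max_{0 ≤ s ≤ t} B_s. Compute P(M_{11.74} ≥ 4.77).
P(M_{11.74} ≥ 4.77) = 2·P(B_{11.74} ≥ 4.77) = 2(1 − Φ(4.77/√11.74)) ≈ 0.1639

By the reflection principle for Brownian motion, P(M_t ≥ a) = 2 · P(B_t ≥ a) for a ≥ 0. Since B_t ~ N(0, t), P(B_t ≥ 4.77) = 1 − Φ(4.77/√t) = 1 − Φ(4.77/√11.74) = 1 − Φ(1.3921). So
  P(M_{11.74} ≥ 4.77) = 2(1 − Φ(1.3921)) ≈ 0.1639.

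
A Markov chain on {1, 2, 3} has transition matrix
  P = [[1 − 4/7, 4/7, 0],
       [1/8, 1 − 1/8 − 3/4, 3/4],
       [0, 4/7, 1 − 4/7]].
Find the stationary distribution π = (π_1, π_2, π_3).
π = (7/81, 32/81, 14/27)

This is a birth-death chain on three states, which satisfies detailed balance: π_1 · P_{12} = π_2 · P_{21} and π_2 · P_{23} = π_3 · P_{32}.
From π_1 · 4/7 = π_2 · 1/8: π_2/π_1 = (4/7)/(1/8) = 32/7.
From π_2 · 3/4 = π_3 · 4/7: π_3/π_2 = (3/4)/(4/7) = 21/16.
Take π_1 proportional to 1; then unnormalized π = (1, 32/7, 6). Normalize by dividing by the sum 81/7:
  π = (7/81, 32/81, 14/27).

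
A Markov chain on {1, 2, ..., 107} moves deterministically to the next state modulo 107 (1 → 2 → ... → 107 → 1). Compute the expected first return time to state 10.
E[T_10 | X_0 = 10] = 107

The chain cycles deterministically, so starting at state 10 it returns in exactly 107 steps. Equivalently, the stationary distribution is uniform π_j = 1/107 for every state j, so by Kac's formula E[T_10] = 1/π_10 = 107.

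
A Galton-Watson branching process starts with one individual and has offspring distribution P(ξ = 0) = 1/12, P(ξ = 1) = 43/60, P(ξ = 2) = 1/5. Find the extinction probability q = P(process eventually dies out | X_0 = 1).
q = 5/12

The pgf is f(s) = 1/12 + 43/60·s + 1/5·s². The extinction probability q is the smallest fixed point of f in [0, 1]. Setting s = f(s):
  1/5·s² + (43/60 − 1)·s + 1/12 = 0
  1/5·s² − (1/12 + 1/5)·s + 1/12 = 0
which factors as (s − 1)·(1/5·s − 1/12) = 0, giving roots s = 1 and s = (1/12)/(1/5) = 5/12.
Mean offspring μ = 43/60 + 2·1/5 = 67/60 > 1 (supercritical), so q < 1. The extinction probability is the smaller root: q = (1/12)/(1/5) = 5/12.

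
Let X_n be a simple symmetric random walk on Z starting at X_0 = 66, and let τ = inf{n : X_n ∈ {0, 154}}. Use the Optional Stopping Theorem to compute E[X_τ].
E[X_τ] = 66

X_n is a martingale and τ is a bounded-mean stopping time (indeed τ is finite a.s. with bounded expectation since the walk is in a bounded region). By the OST, E[X_τ] = E[X_0] = 66. Equivalently: E[X_τ] = 154 · P(hit 154 first) + 0 · P(hit 0 first) = 154 · (66/154) = 66.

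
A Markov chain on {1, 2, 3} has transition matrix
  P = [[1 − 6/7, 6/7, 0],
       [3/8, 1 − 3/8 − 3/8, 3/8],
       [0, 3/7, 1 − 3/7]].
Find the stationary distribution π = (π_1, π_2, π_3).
π = (7/37, 16/37, 14/37)

This is a birth-death chain on three states, which satisfies detailed balance: π_1 · P_{12} = π_2 · P_{21} and π_2 · P_{23} = π_3 · P_{32}.
From π_1 · 6/7 = π_2 · 3/8: π_2/π_1 = (6/7)/(3/8) = 16/7.
From π_2 · 3/8 = π_3 · 3/7: π_3/π_2 = (3/8)/(3/7) = 7/8.
Take π_1 proportional to 1; then unnormalized π = (1, 16/7, 2). Normalize by dividing by the sum 37/7:
  π = (7/37, 16/37, 14/37).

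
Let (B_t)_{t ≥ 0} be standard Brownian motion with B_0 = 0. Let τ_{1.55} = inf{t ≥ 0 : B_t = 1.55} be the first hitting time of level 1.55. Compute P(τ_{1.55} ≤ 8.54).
P(τ_{1.55} ≤ 8.54) = 2(1 − Φ(1.55/√8.54)) = 2(1 − Φ(0.5304)) ≈ 0.5958

By the reflection principle for standard BM, P(τ_b ≤ t) = 2 · P(B_t ≥ b). Since B_t ~ N(0, t), P(B_t ≥ 1.55) = 1 − Φ(1.55/√t) = 1 − Φ(1.55/√8.54) = 1 − Φ(0.5304) ≈ 0.29792. Doubling: P(τ_{1.55} ≤ 8.54) ≈ 2 · 0.29792 = 0.59584 ≈ 0.5958.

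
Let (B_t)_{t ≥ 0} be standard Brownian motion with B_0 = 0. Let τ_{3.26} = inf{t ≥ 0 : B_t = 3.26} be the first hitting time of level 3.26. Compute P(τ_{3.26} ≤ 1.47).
P(τ_{3.26} ≤ 1.47) = 2(1 − Φ(3.26/√1.47)) = 2(1 − Φ(2.6888)) ≈ 0.0072

By the reflection principle for standard BM, P(τ_b ≤ t) = 2 · P(B_t ≥ b). Since B_t ~ N(0, t), P(B_t ≥ 3.26) = 1 − Φ(3.26/√t) = 1 − Φ(3.26/√1.47) = 1 − Φ(2.6888) ≈ 0.00359. Doubling: P(τ_{3.26} ≤ 1.47) ≈ 2 · 0.00359 = 0.00718 ≈ 0.0072.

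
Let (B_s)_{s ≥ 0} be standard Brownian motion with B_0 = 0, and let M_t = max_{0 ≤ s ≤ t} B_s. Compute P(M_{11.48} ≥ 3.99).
P(M_{11.48} ≥ 3.99) = 2·P(B_{11.48} ≥ 3.99) = 2(1 − Φ(3.99/√11.48)) ≈ 0.2390

By the reflection principle for Brownian motion, P(M_t ≥ a) = 2 · P(B_t ≥ a) for a ≥ 0. Since B_t ~ N(0, t), P(B_t ≥ 3.99) = 1 − Φ(3.99/√t) = 1 − Φ(3.99/√11.48) = 1 − Φ(1.1776). So
  P(M_{11.48} ≥ 3.99) = 2(1 − Φ(1.1776)) ≈ 0.2390.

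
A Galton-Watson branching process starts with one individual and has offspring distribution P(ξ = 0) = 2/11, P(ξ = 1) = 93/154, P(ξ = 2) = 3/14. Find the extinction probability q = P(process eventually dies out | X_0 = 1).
q = 28/33

The pgf is f(s) = 2/11 + 93/154·s + 3/14·s². The extinction probability q is the smallest fixed point of f in [0, 1]. Setting s = f(s):
  3/14·s² + (93/154 − 1)·s + 2/11 = 0
  3/14·s² − (2/11 + 3/14)·s + 2/11 = 0
which factors as (s − 1)·(3/14·s − 2/11) = 0, giving roots s = 1 and s = (2/11)/(3/14) = 28/33.
Mean offspring μ = 93/154 + 2·3/14 = 159/154 > 1 (supercritical), so q < 1. The extinction probability is the smaller root: q = (2/11)/(3/14) = 28/33.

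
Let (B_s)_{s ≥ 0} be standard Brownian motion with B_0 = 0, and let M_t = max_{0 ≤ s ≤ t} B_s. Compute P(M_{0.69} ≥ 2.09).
P(M_{0.69} ≥ 2.09) = 2·P(B_{0.69} ≥ 2.09) = 2(1 − Φ(2.09/√0.69)) ≈ 0.0119

By the reflection principle for Brownian motion, P(M_t ≥ a) = 2 · P(B_t ≥ a) for a ≥ 0. Since B_t ~ N(0, t), P(B_t ≥ 2.09) = 1 − Φ(2.09/√t) = 1 − Φ(2.09/√0.69) = 1 − Φ(2.5161). So
  P(M_{0.69} ≥ 2.09) = 2(1 − Φ(2.5161)) ≈ 0.0119.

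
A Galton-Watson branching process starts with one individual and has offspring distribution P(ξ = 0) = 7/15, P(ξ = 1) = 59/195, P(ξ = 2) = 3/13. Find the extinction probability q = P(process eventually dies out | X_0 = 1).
q = 1

Mean offspring μ = 0·7/15 + 1·59/195 + 2·3/13 = 149/195 ≤ 1. For μ ≤ 1 with offspring not concentrated at 1, the Galton-Watson process goes extinct almost surely, so q = 1.
(Algebraic check: The pgf is f(s) = 7/15 + 59/195·s + 3/13·s². The extinction probability q is the smallest fixed point of f in [0, 1]. Setting s = f(s):
  3/13·s² + (59/195 − 1)·s + 7/15 = 0
  3/13·s² − (7/15 + 3/13)·s + 7/15 = 0
which factors as (s − 1)·(3/13·s − 7/15) = 0, giving roots s = 1 and s = (7/15)/(3/13) = 91/45. Since 91/45 ≥ 1, the smallest root in [0, 1] is s = 1.)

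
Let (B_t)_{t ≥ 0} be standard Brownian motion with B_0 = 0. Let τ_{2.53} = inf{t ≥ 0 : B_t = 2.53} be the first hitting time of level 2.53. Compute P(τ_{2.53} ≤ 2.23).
P(τ_{2.53} ≤ 2.23) = 2(1 − Φ(2.53/√2.23)) = 2(1 − Φ(1.6942)) ≈ 0.0902

By the reflection principle for standard BM, P(τ_b ≤ t) = 2 · P(B_t ≥ b). Since B_t ~ N(0, t), P(B_t ≥ 2.53) = 1 − Φ(2.53/√t) = 1 − Φ(2.53/√2.23) = 1 − Φ(1.6942) ≈ 0.04511. Doubling: P(τ_{2.53} ≤ 2.23) ≈ 2 · 0.04511 = 0.09022 ≈ 0.0902.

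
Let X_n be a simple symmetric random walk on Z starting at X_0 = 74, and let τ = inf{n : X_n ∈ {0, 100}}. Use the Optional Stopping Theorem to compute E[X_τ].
E[X_τ] = 74

X_n is a martingale and τ is a bounded-mean stopping time (indeed τ is finite a.s. with bounded expectation since the walk is in a bounded region). By the OST, E[X_τ] = E[X_0] = 74. Equivalently: E[X_τ] = 100 · P(hit 100 first) + 0 · P(hit 0 first) = 100 · (74/100) = 74.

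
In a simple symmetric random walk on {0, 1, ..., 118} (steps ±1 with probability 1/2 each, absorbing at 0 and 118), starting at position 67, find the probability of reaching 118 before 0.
P(hit 118 before 0) = 67/118

Let u_k = P(hit 118 before 0 | start at k). Then u_0 = 0, u_118 = 1, and u_k = u_{k-1}/2 + u_{k+1}/2 for 1 ≤ k ≤ 117. This harmonic recurrence is solved by u_k = k/118, giving u_67 = 67/118.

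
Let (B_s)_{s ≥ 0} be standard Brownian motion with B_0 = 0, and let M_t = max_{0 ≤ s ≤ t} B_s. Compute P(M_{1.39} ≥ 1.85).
P(M_{1.39} ≥ 1.85) = 2·P(B_{1.39} ≥ 1.85) = 2(1 − Φ(1.85/√1.39)) ≈ 0.1166

By the reflection principle for Brownian motion, P(M_t ≥ a) = 2 · P(B_t ≥ a) for a ≥ 0. Since B_t ~ N(0, t), P(B_t ≥ 1.85) = 1 − Φ(1.85/√t) = 1 − Φ(1.85/√1.39) = 1 − Φ(1.5691). So
  P(M_{1.39} ≥ 1.85) = 2(1 − Φ(1.5691)) ≈ 0.1166.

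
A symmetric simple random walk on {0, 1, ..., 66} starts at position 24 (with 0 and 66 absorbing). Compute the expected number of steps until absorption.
E[τ | X_0 = 24] = 1008

Let v_k = E[τ | X_0 = k]. Boundary: v_0 = v_66 = 0. Recurrence: v_k = 1 + (v_{k-1} + v_{k+1})/2 for 1 ≤ k ≤ 65. The particular solution to v_k − (v_{k-1} + v_{k+1})/2 = 1 is v_k = −k^2. Adding homogeneous solution A + B k and matching boundaries gives v_k = k (66 − k). Substituting k = 24: v_24 = 24 · 42 = 1008.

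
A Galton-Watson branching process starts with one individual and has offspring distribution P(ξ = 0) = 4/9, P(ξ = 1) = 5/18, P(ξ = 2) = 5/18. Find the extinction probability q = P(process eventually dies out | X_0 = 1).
q = 1

Mean offspring μ = 0·4/9 + 1·5/18 + 2·5/18 = 5/6 ≤ 1. For μ ≤ 1 with offspring not concentrated at 1, the Galton-Watson process goes extinct almost surely, so q = 1.
(Algebraic check: The pgf is f(s) = 4/9 + 5/18·s + 5/18·s². The extinction probability q is the smallest fixed point of f in [0, 1]. Setting s = f(s):
  5/18·s² + (5/18 − 1)·s + 4/9 = 0
  5/18·s² − (4/9 + 5/18)·s + 4/9 = 0
which factors as (s − 1)·(5/18·s − 4/9) = 0, giving roots s = 1 and s = (4/9)/(5/18) = 8/5. Since 8/5 ≥ 1, the smallest root in [0, 1] is s = 1.)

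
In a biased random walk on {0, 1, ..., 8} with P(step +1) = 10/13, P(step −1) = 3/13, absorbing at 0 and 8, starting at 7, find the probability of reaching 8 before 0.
P(hit 8 before 0) = (1 − (3/10)^7) / (1 − (3/10)^8) = 14282590/14284777

Let u_k denote P(reach 8 before 0 | start at k). Boundary: u_0 = 0, u_8 = 1. Recurrence: u_k = 10/13·u_{k+1} + 3/13·u_{k-1} for 1 ≤ k ≤ 7. Try u_k = A + B·r^k with r = q/p = (3/13)/(10/13) = 3/10. Substitution satisfies the recurrence; boundary conditions give:
  u_k = (1 − r^k) / (1 − r^N) = (1 − (3/10)^7) / (1 − (3/10)^8) = 14282590/14284777.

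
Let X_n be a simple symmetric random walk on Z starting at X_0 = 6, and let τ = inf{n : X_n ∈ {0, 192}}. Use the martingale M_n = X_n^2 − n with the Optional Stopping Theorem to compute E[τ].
E[τ] = 1116

M_n = X_n^2 − n is a martingale (since E[X_{n+1}^2 | F_n] = X_n^2 + 1). By OST (τ has finite mean in a bounded region), E[M_τ] = E[M_0] = X_0^2 − 0 = 6^2 = 36. Also E[M_τ] = E[X_τ^2] − E[τ]. The walk exits at 0 or 192, with P(hit 192 first) = 6/192, so E[X_τ^2] = 192^2 · 6/192 + 0 = 1152. Thus E[τ] = E[X_τ^2] − E[M_τ] = 1152 − 36 = 1116 = 6(192 − 6) = 1116.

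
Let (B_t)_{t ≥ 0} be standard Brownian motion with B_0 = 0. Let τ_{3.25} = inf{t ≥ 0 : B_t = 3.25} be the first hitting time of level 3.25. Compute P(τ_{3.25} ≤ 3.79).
P(τ_{3.25} ≤ 3.79) = 2(1 − Φ(3.25/√3.79)) = 2(1 − Φ(1.6694)) ≈ 0.0950

By the reflection principle for standard BM, P(τ_b ≤ t) = 2 · P(B_t ≥ b). Since B_t ~ N(0, t), P(B_t ≥ 3.25) = 1 − Φ(3.25/√t) = 1 − Φ(3.25/√3.79) = 1 − Φ(1.6694) ≈ 0.04752. Doubling: P(τ_{3.25} ≤ 3.79) ≈ 2 · 0.04752 = 0.09504 ≈ 0.0950.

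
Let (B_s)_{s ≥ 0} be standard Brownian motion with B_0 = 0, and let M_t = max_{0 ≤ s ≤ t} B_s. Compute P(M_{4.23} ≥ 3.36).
P(M_{4.23} ≥ 3.36) = 2·P(B_{4.23} ≥ 3.36) = 2(1 − Φ(3.36/√4.23)) ≈ 0.1023

By the reflection principle for Brownian motion, P(M_t ≥ a) = 2 · P(B_t ≥ a) for a ≥ 0. Since B_t ~ N(0, t), P(B_t ≥ 3.36) = 1 − Φ(3.36/√t) = 1 − Φ(3.36/√4.23) = 1 − Φ(1.6337). So
  P(M_{4.23} ≥ 3.36) = 2(1 − Φ(1.6337)) ≈ 0.1023.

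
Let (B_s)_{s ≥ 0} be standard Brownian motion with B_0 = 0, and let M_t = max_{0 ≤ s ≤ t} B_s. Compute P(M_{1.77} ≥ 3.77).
P(M_{1.77} ≥ 3.77) = 2·P(B_{1.77} ≥ 3.77) = 2(1 − Φ(3.77/√1.77)) ≈ 0.0046

By the reflection principle for Brownian motion, P(M_t ≥ a) = 2 · P(B_t ≥ a) for a ≥ 0. Since B_t ~ N(0, t), P(B_t ≥ 3.77) = 1 − Φ(3.77/√t) = 1 − Φ(3.77/√1.77) = 1 − Φ(2.8337). So
  P(M_{1.77} ≥ 3.77) = 2(1 − Φ(2.8337)) ≈ 0.0046.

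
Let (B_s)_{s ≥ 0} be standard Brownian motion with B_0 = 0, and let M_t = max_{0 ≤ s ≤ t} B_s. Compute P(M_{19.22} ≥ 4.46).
P(M_{19.22} ≥ 4.46) = 2·P(B_{19.22} ≥ 4.46) = 2(1 − Φ(4.46/√19.22)) ≈ 0.3090

By the reflection principle for Brownian motion, P(M_t ≥ a) = 2 · P(B_t ≥ a) for a ≥ 0. Since B_t ~ N(0, t), P(B_t ≥ 4.46) = 1 − Φ(4.46/√t) = 1 − Φ(4.46/√19.22) = 1 − Φ(1.0173). So
  P(M_{19.22} ≥ 4.46) = 2(1 − Φ(1.0173)) ≈ 0.3090.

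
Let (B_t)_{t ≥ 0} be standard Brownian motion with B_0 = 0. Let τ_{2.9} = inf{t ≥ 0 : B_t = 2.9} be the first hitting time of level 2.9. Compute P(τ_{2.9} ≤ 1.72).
P(τ_{2.9} ≤ 1.72) = 2(1 − Φ(2.9/√1.72)) = 2(1 − Φ(2.2112)) ≈ 0.0270

By the reflection principle for standard BM, P(τ_b ≤ t) = 2 · P(B_t ≥ b). Since B_t ~ N(0, t), P(B_t ≥ 2.9) = 1 − Φ(2.9/√t) = 1 − Φ(2.9/√1.72) = 1 − Φ(2.2112) ≈ 0.01351. Doubling: P(τ_{2.9} ≤ 1.72) ≈ 2 · 0.01351 = 0.02702 ≈ 0.0270.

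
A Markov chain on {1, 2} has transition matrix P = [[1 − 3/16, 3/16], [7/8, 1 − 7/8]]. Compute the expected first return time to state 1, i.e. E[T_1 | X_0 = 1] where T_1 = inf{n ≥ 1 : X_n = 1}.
E[T_1 | X_0 = 1] = 1/π_1 = 17/14

For an irreducible recurrent Markov chain with stationary distribution π, E[T_i | X_0 = i] = 1/π_i (Kac's formula). Here π_1 = (7/8)/(3/16 + 7/8) = (7/8)/(17/16) = 14/17, so E[T_1 | X_0 = 1] = 1/π_1 = (3/16 + 7/8)/(7/8) = (17/16)/(7/8) = 17/14.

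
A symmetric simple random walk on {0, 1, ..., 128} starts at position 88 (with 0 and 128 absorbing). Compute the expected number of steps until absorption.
E[τ | X_0 = 88] = 3520

Let v_k = E[τ | X_0 = k]. Boundary: v_0 = v_128 = 0. Recurrence: v_k = 1 + (v_{k-1} + v_{k+1})/2 for 1 ≤ k ≤ 127. The particular solution to v_k − (v_{k-1} + v_{k+1})/2 = 1 is v_k = −k^2. Adding homogeneous solution A + B k and matching boundaries gives v_k = k (128 − k). Substituting k = 88: v_88 = 88 · 40 = 3520.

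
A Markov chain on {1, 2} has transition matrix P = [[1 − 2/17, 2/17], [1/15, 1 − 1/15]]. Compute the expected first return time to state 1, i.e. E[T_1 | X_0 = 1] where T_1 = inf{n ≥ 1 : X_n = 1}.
E[T_1 | X_0 = 1] = 1/π_1 = 47/17

For an irreducible recurrent Markov chain with stationary distribution π, E[T_i | X_0 = i] = 1/π_i (Kac's formula). Here π_1 = (1/15)/(2/17 + 1/15) = (1/15)/(47/255) = 17/47, so E[T_1 | X_0 = 1] = 1/π_1 = (2/17 + 1/15)/(1/15) = (47/255)/(1/15) = 47/17.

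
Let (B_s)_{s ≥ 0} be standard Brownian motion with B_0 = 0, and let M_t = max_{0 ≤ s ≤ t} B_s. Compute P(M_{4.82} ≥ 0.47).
P(M_{4.82} ≥ 0.47) = 2·P(B_{4.82} ≥ 0.47) = 2(1 − Φ(0.47/√4.82)) ≈ 0.8305

By the reflection principle for Brownian motion, P(M_t ≥ a) = 2 · P(B_t ≥ a) for a ≥ 0. Since B_t ~ N(0, t), P(B_t ≥ 0.47) = 1 − Φ(0.47/√t) = 1 − Φ(0.47/√4.82) = 1 − Φ(0.2141). So
  P(M_{4.82} ≥ 0.47) = 2(1 − Φ(0.2141)) ≈ 0.8305.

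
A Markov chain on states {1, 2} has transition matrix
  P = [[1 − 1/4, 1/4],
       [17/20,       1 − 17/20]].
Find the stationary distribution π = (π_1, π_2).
π_1 = 17/22, π_2 = 5/22

Solve πP = π with π_1 + π_2 = 1. From πP = π: π_1 · (1 − 1/4) + π_2 · 17/20 = π_1 ⇒ π_2 · 17/20 = π_1 · 1/4 ⇒ π_2/π_1 = (1/4)/(17/20) = 5/17. Together with π_1 + π_2 = 1:
  π_1 = (17/20)/(1/4 + 17/20) = (17/20)/(11/10) = 17/22,
  π_2 = (1/4)/(1/4 + 17/20) = (1/4)/(11/10) = 5/22.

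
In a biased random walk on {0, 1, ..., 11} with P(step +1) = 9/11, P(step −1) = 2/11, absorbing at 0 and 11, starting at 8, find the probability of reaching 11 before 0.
P(hit 11 before 0) = (1 − (2/9)^8) / (1 − (2/9)^11) = 4482981855/4483008223

Let u_k denote P(reach 11 before 0 | start at k). Boundary: u_0 = 0, u_11 = 1. Recurrence: u_k = 9/11·u_{k+1} + 2/11·u_{k-1} for 1 ≤ k ≤ 10. Try u_k = A + B·r^k with r = q/p = (2/11)/(9/11) = 2/9. Substitution satisfies the recurrence; boundary conditions give:
  u_k = (1 − r^k) / (1 − r^N) = (1 − (2/9)^8) / (1 − (2/9)^11) = 4482981855/4483008223.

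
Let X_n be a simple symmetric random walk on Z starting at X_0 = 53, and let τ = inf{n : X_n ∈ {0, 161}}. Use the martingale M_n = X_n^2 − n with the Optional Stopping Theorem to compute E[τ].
E[τ] = 5724

M_n = X_n^2 − n is a martingale (since E[X_{n+1}^2 | F_n] = X_n^2 + 1). By OST (τ has finite mean in a bounded region), E[M_τ] = E[M_0] = X_0^2 − 0 = 53^2 = 2809. Also E[M_τ] = E[X_τ^2] − E[τ]. The walk exits at 0 or 161, with P(hit 161 first) = 53/161, so E[X_τ^2] = 161^2 · 53/161 + 0 = 8533. Thus E[τ] = E[X_τ^2] − E[M_τ] = 8533 − 2809 = 5724 = 53(161 − 53) = 5724.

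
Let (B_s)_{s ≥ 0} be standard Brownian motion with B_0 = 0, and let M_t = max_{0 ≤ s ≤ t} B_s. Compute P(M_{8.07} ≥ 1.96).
P(M_{8.07} ≥ 1.96) = 2·P(B_{8.07} ≥ 1.96) = 2(1 − Φ(1.96/√8.07)) ≈ 0.4902

By the reflection principle for Brownian motion, P(M_t ≥ a) = 2 · P(B_t ≥ a) for a ≥ 0. Since B_t ~ N(0, t), P(B_t ≥ 1.96) = 1 − Φ(1.96/√t) = 1 − Φ(1.96/√8.07) = 1 − Φ(0.6900). So
  P(M_{8.07} ≥ 1.96) = 2(1 − Φ(0.6900)) ≈ 0.4902.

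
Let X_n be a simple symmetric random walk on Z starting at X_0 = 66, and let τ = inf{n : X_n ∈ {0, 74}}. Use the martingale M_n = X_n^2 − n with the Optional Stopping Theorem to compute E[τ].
E[τ] = 528

M_n = X_n^2 − n is a martingale (since E[X_{n+1}^2 | F_n] = X_n^2 + 1). By OST (τ has finite mean in a bounded region), E[M_τ] = E[M_0] = X_0^2 − 0 = 66^2 = 4356. Also E[M_τ] = E[X_τ^2] − E[τ]. The walk exits at 0 or 74, with P(hit 74 first) = 66/74, so E[X_τ^2] = 74^2 · 66/74 + 0 = 4884. Thus E[τ] = E[X_τ^2] − E[M_τ] = 4884 − 4356 = 528 = 66(74 − 66) = 528.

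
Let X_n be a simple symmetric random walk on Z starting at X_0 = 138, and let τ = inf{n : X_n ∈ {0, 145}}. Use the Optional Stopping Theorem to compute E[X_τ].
E[X_τ] = 138

X_n is a martingale and τ is a bounded-mean stopping time (indeed τ is finite a.s. with bounded expectation since the walk is in a bounded region). By the OST, E[X_τ] = E[X_0] = 138. Equivalently: E[X_τ] = 145 · P(hit 145 first) + 0 · P(hit 0 first) = 145 · (138/145) = 138.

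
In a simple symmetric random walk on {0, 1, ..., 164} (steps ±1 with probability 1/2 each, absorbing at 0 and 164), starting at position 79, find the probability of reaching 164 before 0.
P(hit 164 before 0) = 79/164

Let u_k = P(hit 164 before 0 | start at k). Then u_0 = 0, u_164 = 1, and u_k = u_{k-1}/2 + u_{k+1}/2 for 1 ≤ k ≤ 163. This harmonic recurrence is solved by u_k = k/164, giving u_79 = 79/164.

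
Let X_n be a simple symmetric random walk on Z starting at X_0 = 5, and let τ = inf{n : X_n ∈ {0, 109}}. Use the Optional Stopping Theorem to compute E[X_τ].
E[X_τ] = 5

X_n is a martingale and τ is a bounded-mean stopping time (indeed τ is finite a.s. with bounded expectation since the walk is in a bounded region). By the OST, E[X_τ] = E[X_0] = 5. Equivalently: E[X_τ] = 109 · P(hit 109 first) + 0 · P(hit 0 first) = 109 · (5/109) = 5.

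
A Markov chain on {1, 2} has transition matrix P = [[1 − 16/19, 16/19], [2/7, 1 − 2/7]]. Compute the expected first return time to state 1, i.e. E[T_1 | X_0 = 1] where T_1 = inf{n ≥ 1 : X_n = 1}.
E[T_1 | X_0 = 1] = 1/π_1 = 75/19

For an irreducible recurrent Markov chain with stationary distribution π, E[T_i | X_0 = i] = 1/π_i (Kac's formula). Here π_1 = (2/7)/(16/19 + 2/7) = (2/7)/(150/133) = 19/75, so E[T_1 | X_0 = 1] = 1/π_1 = (16/19 + 2/7)/(2/7) = (150/133)/(2/7) = 75/19.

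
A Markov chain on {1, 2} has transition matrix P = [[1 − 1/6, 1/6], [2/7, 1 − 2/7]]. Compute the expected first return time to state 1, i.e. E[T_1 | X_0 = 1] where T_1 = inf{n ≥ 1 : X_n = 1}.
E[T_1 | X_0 = 1] = 1/π_1 = 19/12

For an irreducible recurrent Markov chain with stationary distribution π, E[T_i | X_0 = i] = 1/π_i (Kac's formula). Here π_1 = (2/7)/(1/6 + 2/7) = (2/7)/(19/42) = 12/19, so E[T_1 | X_0 = 1] = 1/π_1 = (1/6 + 2/7)/(2/7) = (19/42)/(2/7) = 19/12.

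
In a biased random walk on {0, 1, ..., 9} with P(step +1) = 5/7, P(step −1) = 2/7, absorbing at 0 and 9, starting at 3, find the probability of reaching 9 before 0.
P(hit 9 before 0) = (1 − (2/5)^3) / (1 − (2/5)^9) = 15625/16689

Let u_k denote P(reach 9 before 0 | start at k). Boundary: u_0 = 0, u_9 = 1. Recurrence: u_k = 5/7·u_{k+1} + 2/7·u_{k-1} for 1 ≤ k ≤ 8. Try u_k = A + B·r^k with r = q/p = (2/7)/(5/7) = 2/5. Substitution satisfies the recurrence; boundary conditions give:
  u_k = (1 − r^k) / (1 − r^N) = (1 − (2/5)^3) / (1 − (2/5)^9) = 15625/16689.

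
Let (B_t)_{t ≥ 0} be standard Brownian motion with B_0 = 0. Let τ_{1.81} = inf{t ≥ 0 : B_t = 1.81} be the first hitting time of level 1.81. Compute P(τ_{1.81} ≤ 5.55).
P(τ_{1.81} ≤ 5.55) = 2(1 − Φ(1.81/√5.55)) = 2(1 − Φ(0.7683)) ≈ 0.4423

By the reflection principle for standard BM, P(τ_b ≤ t) = 2 · P(B_t ≥ b). Since B_t ~ N(0, t), P(B_t ≥ 1.81) = 1 − Φ(1.81/√t) = 1 − Φ(1.81/√5.55) = 1 − Φ(0.7683) ≈ 0.22115. Doubling: P(τ_{1.81} ≤ 5.55) ≈ 2 · 0.22115 = 0.44230 ≈ 0.4423.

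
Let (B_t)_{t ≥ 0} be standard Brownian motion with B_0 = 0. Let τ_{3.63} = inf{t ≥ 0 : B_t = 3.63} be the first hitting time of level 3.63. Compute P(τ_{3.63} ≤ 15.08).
P(τ_{3.63} ≤ 15.08) = 2(1 − Φ(3.63/√15.08)) = 2(1 − Φ(0.9348)) ≈ 0.3499

By the reflection principle for standard BM, P(τ_b ≤ t) = 2 · P(B_t ≥ b). Since B_t ~ N(0, t), P(B_t ≥ 3.63) = 1 − Φ(3.63/√t) = 1 − Φ(3.63/√15.08) = 1 − Φ(0.9348) ≈ 0.17495. Doubling: P(τ_{3.63} ≤ 15.08) ≈ 2 · 0.17495 = 0.34990 ≈ 0.3499.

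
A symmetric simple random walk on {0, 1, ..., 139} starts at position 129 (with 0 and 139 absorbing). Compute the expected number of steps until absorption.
E[τ | X_0 = 129] = 1290

Let v_k = E[τ | X_0 = k]. Boundary: v_0 = v_139 = 0. Recurrence: v_k = 1 + (v_{k-1} + v_{k+1})/2 for 1 ≤ k ≤ 138. The particular solution to v_k − (v_{k-1} + v_{k+1})/2 = 1 is v_k = −k^2. Adding homogeneous solution A + B k and matching boundaries gives v_k = k (139 − k). Substituting k = 129: v_129 = 129 · 10 = 1290.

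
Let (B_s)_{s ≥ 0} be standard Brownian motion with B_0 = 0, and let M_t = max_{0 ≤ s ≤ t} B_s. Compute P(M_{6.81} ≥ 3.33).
P(M_{6.81} ≥ 3.33) = 2·P(B_{6.81} ≥ 3.33) = 2(1 − Φ(3.33/√6.81)) ≈ 0.2019

By the reflection principle for Brownian motion, P(M_t ≥ a) = 2 · P(B_t ≥ a) for a ≥ 0. Since B_t ~ N(0, t), P(B_t ≥ 3.33) = 1 − Φ(3.33/√t) = 1 − Φ(3.33/√6.81) = 1 − Φ(1.2761). So
  P(M_{6.81} ≥ 3.33) = 2(1 − Φ(1.2761)) ≈ 0.2019.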